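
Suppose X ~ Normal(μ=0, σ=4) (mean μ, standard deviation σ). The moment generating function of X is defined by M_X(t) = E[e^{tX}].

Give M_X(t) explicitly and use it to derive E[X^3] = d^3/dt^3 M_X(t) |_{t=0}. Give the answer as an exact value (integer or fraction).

E[X^3] = d^3M/dt^3 |_{t=0} = 0

M_X(t) = e^(8*t^2)
dM/dt = 16*t*e^(8*t^2)
d^2M/dt^2 = 256*t^2*e^(8*t^2) + 16*e^(8*t^2)
d^3M/dt^3 = 4096*t^3*e^(8*t^2) + 768*t*e^(8*t^2)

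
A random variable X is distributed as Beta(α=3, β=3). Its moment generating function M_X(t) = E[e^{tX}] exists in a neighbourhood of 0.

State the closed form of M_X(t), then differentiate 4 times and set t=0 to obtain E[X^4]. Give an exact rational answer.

E[X^4] = M^(4)(0) = 5/42

M_X(t) = ₁F₁(3; 6; t)
M^(4)(t) = 5*₁F₁(7; 10; t)/42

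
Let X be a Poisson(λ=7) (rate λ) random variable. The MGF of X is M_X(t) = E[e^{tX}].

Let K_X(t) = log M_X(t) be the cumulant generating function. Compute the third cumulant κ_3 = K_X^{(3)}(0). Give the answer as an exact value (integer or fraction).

κ_3 = d^3K/dt^3 |_{t=0} = 7

M_X(t) = e^(7*e^(t) - 7)
K_X(t) = log M_X(t) = 7*e^(t) - 7
dK/dt = 7*e^(t)
d^2K/dt^2 = 7*e^(t)
d^3K/dt^3 = 7*e^(t)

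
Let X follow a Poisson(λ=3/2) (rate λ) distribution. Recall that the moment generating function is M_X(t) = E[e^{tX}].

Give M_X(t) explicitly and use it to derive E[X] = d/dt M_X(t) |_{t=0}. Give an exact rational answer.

M_X(t) = e^(3*e^(t)/2 - 3/2)
M′(t) = 3*e^(-3/2)*e^(t)*e^(3*e^(t)/2)/2

E[X] = M′(0) = 3/2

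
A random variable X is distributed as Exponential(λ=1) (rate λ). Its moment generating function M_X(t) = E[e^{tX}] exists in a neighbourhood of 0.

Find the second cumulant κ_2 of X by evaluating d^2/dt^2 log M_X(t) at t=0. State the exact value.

M_X(t) = 1/(1 - t)
K_X(t) = log M_X(t) = -log(1 - t)
D^2[K](t) = 1/(t^2 - 2*t + 1)

κ_2 = D^2[K](0) = 1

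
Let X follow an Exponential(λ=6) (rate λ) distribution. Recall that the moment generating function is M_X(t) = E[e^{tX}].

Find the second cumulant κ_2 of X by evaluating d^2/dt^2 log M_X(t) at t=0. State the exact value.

M_X(t) = 6/(6 - t)
K_X(t) = log M_X(t) = -log(6 - t) + log(6)
D^2[K](t) = 1/(t^2 - 12*t + 36)

κ_2 = D^2[K](0) = 1/36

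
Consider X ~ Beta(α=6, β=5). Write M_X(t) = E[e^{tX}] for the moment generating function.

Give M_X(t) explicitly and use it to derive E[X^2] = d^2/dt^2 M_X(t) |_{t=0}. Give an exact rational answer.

M_X(t) = ₁F₁(6; 11; t)
M^(2)(t) = 7*₁F₁(8; 13; t)/22

E[X^2] = M^(2)(0) = 7/22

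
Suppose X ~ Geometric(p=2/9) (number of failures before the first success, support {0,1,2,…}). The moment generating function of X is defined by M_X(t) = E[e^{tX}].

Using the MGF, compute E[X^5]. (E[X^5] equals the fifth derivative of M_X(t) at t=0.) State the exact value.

M_X(t) = 2/(9*(1 - 7*e^(t)/9))

E[X^5] = M^(5)(0) = 211687/2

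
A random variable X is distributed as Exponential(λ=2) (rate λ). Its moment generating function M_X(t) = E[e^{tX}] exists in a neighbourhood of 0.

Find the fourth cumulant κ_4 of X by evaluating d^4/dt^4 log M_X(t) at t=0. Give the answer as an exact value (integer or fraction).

κ_4 = d^4K/dt^4 |_{t=0} = 3/8

M_X(t) = 2/(2 - t)
K_X(t) = log M_X(t) = -log(2 - t) + log(2)
dK/dt = -1/(t - 2)
d^2K/dt^2 = 1/(t^2 - 4*t + 4)
d^3K/dt^3 = -2/(t^3 - 6*t^2 + 12*t - 8)
d^4K/dt^4 = 6/(t^4 - 8*t^3 + 24*t^2 - 32*t + 16)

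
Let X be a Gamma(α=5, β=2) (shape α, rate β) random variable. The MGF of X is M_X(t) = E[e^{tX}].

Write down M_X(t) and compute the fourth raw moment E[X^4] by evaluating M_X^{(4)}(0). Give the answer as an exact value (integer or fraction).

E[X^4] = M′′′′(0) = 105

M_X(t) = 32/(2 - t)^5
M′(t) = 160/(t^6 - 12*t^5 + 60*t^4 - 160*t^3 + 240*t^2 - 192*t + 64)
M′′(t) = -960/(t^7 - 14*t^6 + 84*t^5 - 280*t^4 + 560*t^3 - 672*t^2 + 448*t - 128)
M′′′(t) = 6720/(t^8 - 16*t^7 + 112*t^6 - 448*t^5 + 1120*t^4 - 1792*t^3 + 1792*t^2 - 1024*t + 256)
M′′′′(t) = -53760/(t^9 - 18*t^8 + 144*t^7 - 672*t^6 + 2016*t^5 - 4032*t^4 + 5376*t^3 - 4608*t^2 + 2304*t - 512)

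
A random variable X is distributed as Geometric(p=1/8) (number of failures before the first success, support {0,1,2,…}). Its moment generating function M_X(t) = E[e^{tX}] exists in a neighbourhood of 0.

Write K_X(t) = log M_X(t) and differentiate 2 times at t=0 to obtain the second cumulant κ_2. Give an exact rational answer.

κ_2 = d^2K/dt^2 |_{t=0} = 56

M_X(t) = 1/(8*(1 - 7*e^(t)/8))
K_X(t) = log M_X(t) = -log(1 - 7*e^(t)/8) - 3*log(2)
dK/dt = -7*e^(t)/(7*e^(t) - 8)
d^2K/dt^2 = 56*e^(t)/(49*e^(2*t) - 112*e^(t) + 64)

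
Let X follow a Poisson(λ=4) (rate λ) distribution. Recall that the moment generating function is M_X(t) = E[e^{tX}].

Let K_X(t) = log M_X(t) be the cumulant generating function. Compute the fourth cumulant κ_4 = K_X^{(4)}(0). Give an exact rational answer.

M_X(t) = e^(4*e^(t) - 4)
K_X(t) = log M_X(t) = 4*e^(t) - 4
D^4[K](t) = 4*e^(t)

κ_4 = D^4[K](0) = 4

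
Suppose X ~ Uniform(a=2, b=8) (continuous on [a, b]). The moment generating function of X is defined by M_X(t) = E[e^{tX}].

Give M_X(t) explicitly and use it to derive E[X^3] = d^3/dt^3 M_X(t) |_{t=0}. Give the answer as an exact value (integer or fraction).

E[X^3] = d^3M/dt^3 |_{t=0} = 170

M_X(t) = (e^(8*t) - e^(2*t))/(6*t)
dM/dt = (8*t*e^(8*t) - 2*t*e^(2*t) - e^(8*t) + e^(2*t))/(6*t^2)
d^2M/dt^2 = (32*t^2*e^(8*t) - 2*t^2*e^(2*t) - 8*t*e^(8*t) + 2*t*e^(2*t) + e^(8*t) - e^(2*t))/(3*t^3)
d^3M/dt^3 = (256*t^3*e^(8*t) - 4*t^3*e^(2*t) - 96*t^2*e^(8*t) + 6*t^2*e^(2*t) + 24*t*e^(8*t) - 6*t*e^(2*t) - 3*e^(8*t) + 3*e^(2*t))/(3*t^4)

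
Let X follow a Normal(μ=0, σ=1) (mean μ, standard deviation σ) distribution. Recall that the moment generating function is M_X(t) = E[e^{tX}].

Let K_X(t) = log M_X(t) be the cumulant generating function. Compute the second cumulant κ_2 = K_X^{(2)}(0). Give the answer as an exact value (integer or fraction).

M_X(t) = e^(t^2/2)
K_X(t) = log M_X(t) = t^2/2
dK/dt = t
d^2K/dt^2 = 1

κ_2 = d^2K/dt^2 |_{t=0} = 1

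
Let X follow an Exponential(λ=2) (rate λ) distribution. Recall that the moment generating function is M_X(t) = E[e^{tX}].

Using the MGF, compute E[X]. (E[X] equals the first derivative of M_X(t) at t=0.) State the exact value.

E[X] = D[M](0) = 1/2

M_X(t) = 2/(2 - t)
D[M](t) = 2/(t^2 - 4*t + 4)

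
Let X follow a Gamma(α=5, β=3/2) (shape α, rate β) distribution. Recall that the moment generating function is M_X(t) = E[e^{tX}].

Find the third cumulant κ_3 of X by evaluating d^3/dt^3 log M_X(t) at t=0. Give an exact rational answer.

κ_3 = D^3[K](0) = 80/27

M_X(t) = 243/(32*(3/2 - t)^5)
K_X(t) = log M_X(t) = -5*log(3/2 - t) - 5*log(2) + 5*log(3)
D^3[K](t) = -80/(8*t^3 - 36*t^2 + 54*t - 27)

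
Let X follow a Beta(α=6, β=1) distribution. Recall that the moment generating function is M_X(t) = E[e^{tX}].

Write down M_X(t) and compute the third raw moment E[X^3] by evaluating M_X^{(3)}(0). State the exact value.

M_X(t) = ₁F₁(6; 7; t)
M′(t) = 6*₁F₁(7; 8; t)/7
M′′(t) = 3*₁F₁(8; 9; t)/4
M′′′(t) = 2*₁F₁(9; 10; t)/3

E[X^3] = M′′′(0) = 2/3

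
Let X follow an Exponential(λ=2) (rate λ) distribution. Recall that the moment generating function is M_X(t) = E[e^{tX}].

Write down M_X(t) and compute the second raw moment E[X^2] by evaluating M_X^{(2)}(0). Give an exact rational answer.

M_X(t) = 2/(2 - t)
M′(t) = 2/(t^2 - 4*t + 4)
M′′(t) = -4/(t^3 - 6*t^2 + 12*t - 8)

E[X^2] = M′′(0) = 1/2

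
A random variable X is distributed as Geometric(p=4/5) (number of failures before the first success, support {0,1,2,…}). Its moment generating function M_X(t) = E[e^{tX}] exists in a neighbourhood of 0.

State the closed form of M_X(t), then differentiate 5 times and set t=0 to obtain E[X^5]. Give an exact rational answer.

E[X^5] = d^5M/dt^5 |_{t=0} = 707/128

M_X(t) = 4/(5*(1 - e^(t)/5))
dM/dt = 4*e^(t)/(e^(2*t) - 10*e^(t) + 25)
d^2M/dt^2 = (-4*e^(2*t) - 20*e^(t))/(e^(3*t) - 15*e^(2*t) + 75*e^(t) - 125)
d^3M/dt^3 = (4*e^(3*t) + 80*e^(2*t) + 100*e^(t))/(e^(4*t) - 20*e^(3*t) + 150*e^(2*t) - 500*e^(t) + 625)
d^4M/dt^4 = (-4*e^(4*t) - 220*e^(3*t) - 1100*e^(2*t) - 500*e^(t))/(e^(5*t) - 25*e^(4*t) + 250*e^(3*t) - 1250*e^(2*t) + 3125*e^(t) - 3125)
d^5M/dt^5 = (4*e^(5*t) + 520*e^(4*t) + 6600*e^(3*t) + 13000*e^(2*t) + 2500*e^(t))/(e^(6*t) - 30*e^(5*t) + 375*e^(4*t) - 2500*e^(3*t) + 9375*e^(2*t) - 18750*e^(t) + 15625)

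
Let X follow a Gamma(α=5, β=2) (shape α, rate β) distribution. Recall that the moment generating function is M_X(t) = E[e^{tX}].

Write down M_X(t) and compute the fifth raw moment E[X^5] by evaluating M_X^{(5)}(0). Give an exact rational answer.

E[X^5] = M′′′′′(0) = 945/2

M_X(t) = 32/(2 - t)^5
M′(t) = 160/(t^6 - 12*t^5 + 60*t^4 - 160*t^3 + 240*t^2 - 192*t + 64)
M′′(t) = -960/(t^7 - 14*t^6 + 84*t^5 - 280*t^4 + 560*t^3 - 672*t^2 + 448*t - 128)
M′′′(t) = 6720/(t^8 - 16*t^7 + 112*t^6 - 448*t^5 + 1120*t^4 - 1792*t^3 + 1792*t^2 - 1024*t + 256)
M′′′′(t) = -53760/(t^9 - 18*t^8 + 144*t^7 - 672*t^6 + 2016*t^5 - 4032*t^4 + 5376*t^3 - 4608*t^2 + 2304*t - 512)
M′′′′′(t) = 483840/(t^10 - 20*t^9 + 180*t^8 - 960*t^7 + 3360*t^6 - 8064*t^5 + 13440*t^4 - 15360*t^3 + 11520*t^2 - 5120*t + 1024)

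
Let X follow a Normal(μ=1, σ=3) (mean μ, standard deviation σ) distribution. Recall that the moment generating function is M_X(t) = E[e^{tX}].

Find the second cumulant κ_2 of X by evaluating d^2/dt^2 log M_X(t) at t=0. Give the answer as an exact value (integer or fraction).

κ_2 = d^2K/dt^2 |_{t=0} = 9

M_X(t) = e^(9*t^2/2 + t)
K_X(t) = log M_X(t) = 9*t^2/2 + t
dK/dt = 9*t + 1
d^2K/dt^2 = 9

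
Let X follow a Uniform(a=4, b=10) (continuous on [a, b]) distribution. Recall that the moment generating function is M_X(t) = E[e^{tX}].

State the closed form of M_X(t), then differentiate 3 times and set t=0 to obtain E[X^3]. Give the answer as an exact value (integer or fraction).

E[X^3] = M′′′(0) = 406

M_X(t) = (e^(10*t) - e^(4*t))/(6*t)
M′(t) = (10*t*e^(10*t) - 4*t*e^(4*t) - e^(10*t) + e^(4*t))/(6*t^2)
M′′(t) = (50*t^2*e^(10*t) - 8*t^2*e^(4*t) - 10*t*e^(10*t) + 4*t*e^(4*t) + e^(10*t) - e^(4*t))/(3*t^3)
M′′′(t) = (500*t^3*e^(10*t) - 32*t^3*e^(4*t) - 150*t^2*e^(10*t) + 24*t^2*e^(4*t) + 30*t*e^(10*t) - 12*t*e^(4*t) - 3*e^(10*t) + 3*e^(4*t))/(3*t^4)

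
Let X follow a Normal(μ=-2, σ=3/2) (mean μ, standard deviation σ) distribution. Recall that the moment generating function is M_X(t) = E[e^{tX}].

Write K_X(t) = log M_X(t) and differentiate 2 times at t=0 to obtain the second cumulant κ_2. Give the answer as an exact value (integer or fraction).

M_X(t) = e^(9*t^2/8 - 2*t)
K_X(t) = log M_X(t) = 9*t^2/8 - 2*t
dK/dt = 9*t/4 - 2
d^2K/dt^2 = 9/4

κ_2 = d^2K/dt^2 |_{t=0} = 9/4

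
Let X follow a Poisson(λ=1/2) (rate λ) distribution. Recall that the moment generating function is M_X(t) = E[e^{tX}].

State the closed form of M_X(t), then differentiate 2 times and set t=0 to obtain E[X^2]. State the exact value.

E[X^2] = d^2M/dt^2 |_{t=0} = 3/4

M_X(t) = e^(e^(t)/2 - 1/2)
dM/dt = e^(-1/2)*e^(t)*e^(e^(t)/2)/2
d^2M/dt^2 = (e^(2*t)*e^(e^(t)/2) + 2*e^(t)*e^(e^(t)/2))*e^(-1/2)/4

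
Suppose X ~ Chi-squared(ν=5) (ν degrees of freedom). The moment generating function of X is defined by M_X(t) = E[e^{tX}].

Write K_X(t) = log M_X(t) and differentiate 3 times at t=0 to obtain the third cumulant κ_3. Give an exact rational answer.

M_X(t) = (1 - 2*t)^(-5/2)
K_X(t) = log M_X(t) = -5*log(1 - 2*t)/2
D^3[K](t) = -40/(8*t^3 - 12*t^2 + 6*t - 1)

κ_3 = D^3[K](0) = 40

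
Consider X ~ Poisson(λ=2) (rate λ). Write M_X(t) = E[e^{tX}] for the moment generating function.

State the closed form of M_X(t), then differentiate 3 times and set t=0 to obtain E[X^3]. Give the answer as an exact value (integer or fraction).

M_X(t) = e^(2*e^(t) - 2)
M^(3)(t) = (8*e^(3*t)*e^(2*e^(t)) + 12*e^(2*t)*e^(2*e^(t)) + 2*e^(t)*e^(2*e^(t)))*e^(-2)

E[X^3] = M^(3)(0) = 22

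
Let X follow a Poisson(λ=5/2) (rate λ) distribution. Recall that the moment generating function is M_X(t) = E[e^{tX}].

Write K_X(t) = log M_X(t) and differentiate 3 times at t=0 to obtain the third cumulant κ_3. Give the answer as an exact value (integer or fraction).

M_X(t) = e^(5*e^(t)/2 - 5/2)
K_X(t) = log M_X(t) = 5*e^(t)/2 - 5/2
K^(3)(t) = 5*e^(t)/2

κ_3 = K^(3)(0) = 5/2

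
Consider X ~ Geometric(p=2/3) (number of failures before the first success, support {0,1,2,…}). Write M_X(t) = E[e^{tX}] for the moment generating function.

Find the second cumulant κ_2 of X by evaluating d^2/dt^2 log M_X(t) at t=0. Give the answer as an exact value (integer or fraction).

M_X(t) = 2/(3*(1 - e^(t)/3))
K_X(t) = log M_X(t) = -log(1 - e^(t)/3) - log(3) + log(2)
D^2[K](t) = 3*e^(t)/(e^(2*t) - 6*e^(t) + 9)

κ_2 = D^2[K](0) = 3/4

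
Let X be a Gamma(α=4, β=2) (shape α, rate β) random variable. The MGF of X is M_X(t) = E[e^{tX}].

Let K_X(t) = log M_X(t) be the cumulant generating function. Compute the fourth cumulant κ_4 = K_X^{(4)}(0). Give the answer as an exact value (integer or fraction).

M_X(t) = 16/(2 - t)^4
K_X(t) = log M_X(t) = -4*log(2 - t) + 4*log(2)
D^4[K](t) = 24/(t^4 - 8*t^3 + 24*t^2 - 32*t + 16)

κ_4 = D^4[K](0) = 3/2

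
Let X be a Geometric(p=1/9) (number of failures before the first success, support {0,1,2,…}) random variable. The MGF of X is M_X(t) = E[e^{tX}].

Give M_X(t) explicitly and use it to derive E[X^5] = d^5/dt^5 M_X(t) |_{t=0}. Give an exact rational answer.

M_X(t) = 1/(9*(1 - 8*e^(t)/9))

E[X^5] = D^5[M](0) = 4993928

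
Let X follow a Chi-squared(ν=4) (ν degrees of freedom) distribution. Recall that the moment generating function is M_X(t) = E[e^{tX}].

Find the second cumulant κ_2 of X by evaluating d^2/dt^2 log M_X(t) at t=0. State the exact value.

M_X(t) = (1 - 2*t)^(-2)
K_X(t) = log M_X(t) = -2*log(1 - 2*t)
dK/dt = -4/(2*t - 1)
d^2K/dt^2 = 8/(4*t^2 - 4*t + 1)

κ_2 = d^2K/dt^2 |_{t=0} = 8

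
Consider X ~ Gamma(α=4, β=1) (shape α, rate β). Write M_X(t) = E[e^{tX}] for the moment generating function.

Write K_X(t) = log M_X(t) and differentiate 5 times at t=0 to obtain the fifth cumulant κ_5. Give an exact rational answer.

κ_5 = D^5[K](0) = 96

M_X(t) = (1 - t)^(-4)
K_X(t) = log M_X(t) = -4*log(1 - t)
D^5[K](t) = -96/(t^5 - 5*t^4 + 10*t^3 - 10*t^2 + 5*t - 1)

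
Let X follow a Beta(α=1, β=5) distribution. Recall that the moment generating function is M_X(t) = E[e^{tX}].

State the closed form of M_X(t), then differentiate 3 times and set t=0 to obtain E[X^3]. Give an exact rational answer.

E[X^3] = d^3M/dt^3 |_{t=0} = 1/56

M_X(t) = ₁F₁(1; 6; t)
dM/dt = ₁F₁(2; 7; t)/6
d^2M/dt^2 = ₁F₁(3; 8; t)/21
d^3M/dt^3 = ₁F₁(4; 9; t)/56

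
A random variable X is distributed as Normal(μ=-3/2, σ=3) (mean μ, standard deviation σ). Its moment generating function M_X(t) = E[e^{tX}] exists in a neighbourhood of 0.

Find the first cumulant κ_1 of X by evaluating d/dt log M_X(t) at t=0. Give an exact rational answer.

M_X(t) = e^(9*t^2/2 - 3*t/2)
K_X(t) = log M_X(t) = 9*t^2/2 - 3*t/2
K′(t) = 9*t - 3/2

κ_1 = K′(0) = -3/2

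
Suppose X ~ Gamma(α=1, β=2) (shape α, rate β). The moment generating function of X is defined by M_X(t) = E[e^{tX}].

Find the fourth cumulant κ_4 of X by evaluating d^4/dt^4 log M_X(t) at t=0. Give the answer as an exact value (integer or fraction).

κ_4 = d^4K/dt^4 |_{t=0} = 3/8

M_X(t) = 2/(2 - t)
K_X(t) = log M_X(t) = -log(2 - t) + log(2)
dK/dt = -1/(t - 2)
d^2K/dt^2 = 1/(t^2 - 4*t + 4)
d^3K/dt^3 = -2/(t^3 - 6*t^2 + 12*t - 8)
d^4K/dt^4 = 6/(t^4 - 8*t^3 + 24*t^2 - 32*t + 16)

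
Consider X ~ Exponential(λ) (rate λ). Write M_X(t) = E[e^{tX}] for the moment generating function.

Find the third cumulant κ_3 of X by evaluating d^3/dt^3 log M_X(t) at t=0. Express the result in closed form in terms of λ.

M_X(t) = λ/(λ - t)
K_X(t) = log M_X(t) = log(λ) - log(λ - t)
K^(3)(t) = -2/(-λ^3 + 3*λ^2*t - 3*λ*t^2 + t^3)

κ_3 = K^(3)(0) = 2/λ^3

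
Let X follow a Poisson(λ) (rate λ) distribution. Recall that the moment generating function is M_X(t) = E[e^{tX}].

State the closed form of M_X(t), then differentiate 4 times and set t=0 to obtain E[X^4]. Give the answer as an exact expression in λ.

M_X(t) = e^(λ*(e^(t) - 1))
dM/dt = λ*e^(-λ)*e^(t)*e^(λ*e^(t))
d^2M/dt^2 = (λ^2*e^(2*t)*e^(λ*e^(t)) + λ*e^(t)*e^(λ*e^(t)))*e^(-λ)
d^3M/dt^3 = (λ^3*e^(3*t)*e^(λ*e^(t)) + 3*λ^2*e^(2*t)*e^(λ*e^(t)) + λ*e^(t)*e^(λ*e^(t)))*e^(-λ)
d^4M/dt^4 = (λ^4*e^(4*t)*e^(λ*e^(t)) + 6*λ^3*e^(3*t)*e^(λ*e^(t)) + 7*λ^2*e^(2*t)*e^(λ*e^(t)) + λ*e^(t)*e^(λ*e^(t)))*e^(-λ)

E[X^4] = d^4M/dt^4 |_{t=0} = λ*(λ^3 + 6*λ^2 + 7*λ + 1)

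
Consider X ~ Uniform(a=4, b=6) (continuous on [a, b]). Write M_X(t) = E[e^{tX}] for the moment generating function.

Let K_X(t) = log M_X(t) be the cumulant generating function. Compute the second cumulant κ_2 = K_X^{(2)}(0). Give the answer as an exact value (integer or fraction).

M_X(t) = (e^(6*t) - e^(4*t))/(2*t)
K_X(t) = log M_X(t) = -log(t) + log(e^(6*t) - e^(4*t)) - log(2)
dK/dt = (6*t*e^(2*t) - 4*t - e^(2*t) + 1)/(t*e^(2*t) - t)
d^2K/dt^2 = (-4*t^2*e^(2*t) + e^(4*t) - 2*e^(2*t) + 1)/(t^2*e^(4*t) - 2*t^2*e^(2*t) + t^2)

κ_2 = d^2K/dt^2 |_{t=0} = 1/3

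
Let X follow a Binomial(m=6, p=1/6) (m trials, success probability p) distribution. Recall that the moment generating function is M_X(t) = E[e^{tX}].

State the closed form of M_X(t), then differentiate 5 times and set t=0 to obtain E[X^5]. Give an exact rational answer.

E[X^5] = D^5[M](0) = 817/27

M_X(t) = (e^(t)/6 + 5/6)^6
D^5[M](t) = e^(6*t)/6 + 15625*e^(5*t)/7776 + 2000*e^(4*t)/243 + 625*e^(3*t)/48 + 3125*e^(2*t)/486 + 3125*e^(t)/7776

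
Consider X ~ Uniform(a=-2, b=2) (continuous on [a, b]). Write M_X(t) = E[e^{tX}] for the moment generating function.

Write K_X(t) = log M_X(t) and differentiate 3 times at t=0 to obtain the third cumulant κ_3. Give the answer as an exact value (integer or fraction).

M_X(t) = (e^(2*t) - e^(-2*t))/(4*t)
K_X(t) = log M_X(t) = -log(t) + log(e^(2*t) - e^(-2*t)) - 2*log(2)
K′(t) = (2*t*e^(4*t) + 2*t - e^(4*t) + 1)/(t*e^(4*t) - t)
K′′(t) = (-16*t^2*e^(4*t) + e^(8*t) - 2*e^(4*t) + 1)/(t^2*e^(8*t) - 2*t^2*e^(4*t) + t^2)
K′′′(t) = (64*t^3*e^(8*t) + 64*t^3*e^(4*t) - 2*e^(12*t) + 6*e^(8*t) - 6*e^(4*t) + 2)/(t^3*e^(12*t) - 3*t^3*e^(8*t) + 3*t^3*e^(4*t) - t^3)

κ_3 = K′′′(0) = 0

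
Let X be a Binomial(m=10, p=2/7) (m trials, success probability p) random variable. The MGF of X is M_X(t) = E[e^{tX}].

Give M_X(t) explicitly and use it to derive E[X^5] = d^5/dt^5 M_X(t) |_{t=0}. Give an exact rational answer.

M_X(t) = (2*e^(t)/7 + 5/7)^10

E[X^5] = D^5[M](0) = 2224100/2401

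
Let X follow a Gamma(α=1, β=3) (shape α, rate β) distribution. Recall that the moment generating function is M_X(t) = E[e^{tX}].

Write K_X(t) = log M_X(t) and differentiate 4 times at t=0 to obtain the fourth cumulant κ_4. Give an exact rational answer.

κ_4 = D^4[K](0) = 2/27

M_X(t) = 3/(3 - t)
K_X(t) = log M_X(t) = -log(3 - t) + log(3)
D^4[K](t) = 6/(t^4 - 12*t^3 + 54*t^2 - 108*t + 81)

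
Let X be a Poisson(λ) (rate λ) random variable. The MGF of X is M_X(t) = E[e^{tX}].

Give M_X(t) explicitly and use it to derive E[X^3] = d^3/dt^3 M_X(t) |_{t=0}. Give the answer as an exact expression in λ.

E[X^3] = M^(3)(0) = λ*(λ^2 + 3*λ + 1)

M_X(t) = e^(λ*(e^(t) - 1))
M^(3)(t) = (λ^3*e^(3*t)*e^(λ*e^(t)) + 3*λ^2*e^(2*t)*e^(λ*e^(t)) + λ*e^(t)*e^(λ*e^(t)))*e^(-λ)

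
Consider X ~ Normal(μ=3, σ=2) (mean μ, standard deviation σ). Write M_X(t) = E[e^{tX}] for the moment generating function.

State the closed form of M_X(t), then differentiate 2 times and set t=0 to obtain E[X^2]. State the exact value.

E[X^2] = D^2[M](0) = 13

M_X(t) = e^(2*t^2 + 3*t)
D^2[M](t) = 16*t^2*e^(3*t)*e^(2*t^2) + 24*t*e^(3*t)*e^(2*t^2) + 13*e^(3*t)*e^(2*t^2)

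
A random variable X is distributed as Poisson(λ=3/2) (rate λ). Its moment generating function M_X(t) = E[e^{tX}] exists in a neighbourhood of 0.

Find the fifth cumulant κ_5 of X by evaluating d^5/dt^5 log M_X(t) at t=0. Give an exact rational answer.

M_X(t) = e^(3*e^(t)/2 - 3/2)
K_X(t) = log M_X(t) = 3*e^(t)/2 - 3/2
K^(5)(t) = 3*e^(t)/2

κ_5 = K^(5)(0) = 3/2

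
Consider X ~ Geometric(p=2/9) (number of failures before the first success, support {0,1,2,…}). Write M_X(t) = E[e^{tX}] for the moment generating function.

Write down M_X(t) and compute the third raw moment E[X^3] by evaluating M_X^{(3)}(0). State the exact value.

M_X(t) = 2/(9*(1 - 7*e^(t)/9))
dM/dt = 14*e^(t)/(49*e^(2*t) - 126*e^(t) + 81)
d^2M/dt^2 = (-98*e^(2*t) - 126*e^(t))/(343*e^(3*t) - 1323*e^(2*t) + 1701*e^(t) - 729)
d^3M/dt^3 = (686*e^(3*t) + 3528*e^(2*t) + 1134*e^(t))/(2401*e^(4*t) - 12348*e^(3*t) + 23814*e^(2*t) - 20412*e^(t) + 6561)

E[X^3] = d^3M/dt^3 |_{t=0} = 1337/4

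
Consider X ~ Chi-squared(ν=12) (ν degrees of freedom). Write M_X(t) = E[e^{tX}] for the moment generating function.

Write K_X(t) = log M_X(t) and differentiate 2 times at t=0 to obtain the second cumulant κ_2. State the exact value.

κ_2 = D^2[K](0) = 24

M_X(t) = (1 - 2*t)^(-6)
K_X(t) = log M_X(t) = -6*log(1 - 2*t)
D^2[K](t) = 24/(4*t^2 - 4*t + 1)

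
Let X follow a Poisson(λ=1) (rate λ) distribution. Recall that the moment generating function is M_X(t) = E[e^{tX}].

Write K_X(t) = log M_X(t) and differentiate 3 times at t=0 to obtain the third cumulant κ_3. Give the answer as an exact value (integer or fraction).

M_X(t) = e^(e^(t) - 1)
K_X(t) = log M_X(t) = e^(t) - 1
dK/dt = e^(t)
d^2K/dt^2 = e^(t)
d^3K/dt^3 = e^(t)

κ_3 = d^3K/dt^3 |_{t=0} = 1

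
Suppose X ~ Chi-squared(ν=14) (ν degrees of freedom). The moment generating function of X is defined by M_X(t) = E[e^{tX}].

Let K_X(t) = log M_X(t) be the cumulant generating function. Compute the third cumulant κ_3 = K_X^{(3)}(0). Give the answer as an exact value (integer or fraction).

M_X(t) = (1 - 2*t)^(-7)
K_X(t) = log M_X(t) = -7*log(1 - 2*t)
K^(3)(t) = -112/(8*t^3 - 12*t^2 + 6*t - 1)

κ_3 = K^(3)(0) = 112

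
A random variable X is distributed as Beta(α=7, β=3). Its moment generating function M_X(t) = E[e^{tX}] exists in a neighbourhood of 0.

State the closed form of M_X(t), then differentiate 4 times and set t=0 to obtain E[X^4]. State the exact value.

E[X^4] = D^4[M](0) = 42/143

M_X(t) = ₁F₁(7; 10; t)
D^4[M](t) = 42*₁F₁(11; 14; t)/143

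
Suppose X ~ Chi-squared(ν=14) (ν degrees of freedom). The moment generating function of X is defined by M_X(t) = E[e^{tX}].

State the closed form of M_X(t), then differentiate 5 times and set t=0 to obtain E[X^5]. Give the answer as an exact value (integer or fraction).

M_X(t) = (1 - 2*t)^(-7)
M′(t) = 14/(256*t^8 - 1024*t^7 + 1792*t^6 - 1792*t^5 + 1120*t^4 - 448*t^3 + 112*t^2 - 16*t + 1)
M′′(t) = -224/(512*t^9 - 2304*t^8 + 4608*t^7 - 5376*t^6 + 4032*t^5 - 2016*t^4 + 672*t^3 - 144*t^2 + 18*t - 1)
M′′′(t) = 4032/(1024*t^10 - 5120*t^9 + 11520*t^8 - 15360*t^7 + 13440*t^6 - 8064*t^5 + 3360*t^4 - 960*t^3 + 180*t^2 - 20*t + 1)
M′′′′(t) = -80640/(2048*t^11 - 11264*t^10 + 28160*t^9 - 42240*t^8 + 42240*t^7 - 29568*t^6 + 14784*t^5 - 5280*t^4 + 1320*t^3 - 220*t^2 + 22*t - 1)
M′′′′′(t) = 1774080/(4096*t^12 - 24576*t^11 + 67584*t^10 - 112640*t^9 + 126720*t^8 - 101376*t^7 + 59136*t^6 - 25344*t^5 + 7920*t^4 - 1760*t^3 + 264*t^2 - 24*t + 1)

E[X^5] = M′′′′′(0) = 1774080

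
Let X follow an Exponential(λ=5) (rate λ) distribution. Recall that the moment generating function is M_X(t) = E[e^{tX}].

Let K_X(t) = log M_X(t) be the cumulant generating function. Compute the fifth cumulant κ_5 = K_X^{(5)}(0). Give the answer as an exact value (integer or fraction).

κ_5 = K′′′′′(0) = 24/3125

M_X(t) = 5/(5 - t)
K_X(t) = log M_X(t) = -log(5 - t) + log(5)
K′(t) = -1/(t - 5)
K′′(t) = 1/(t^2 - 10*t + 25)
K′′′(t) = -2/(t^3 - 15*t^2 + 75*t - 125)
K′′′′(t) = 6/(t^4 - 20*t^3 + 150*t^2 - 500*t + 625)
K′′′′′(t) = -24/(t^5 - 25*t^4 + 250*t^3 - 1250*t^2 + 3125*t - 3125)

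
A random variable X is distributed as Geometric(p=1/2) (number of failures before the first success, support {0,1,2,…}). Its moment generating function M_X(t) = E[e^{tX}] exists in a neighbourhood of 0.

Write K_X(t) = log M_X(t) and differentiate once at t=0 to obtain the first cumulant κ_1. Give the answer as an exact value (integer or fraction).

M_X(t) = 1/(2*(1 - e^(t)/2))
K_X(t) = log M_X(t) = -log(1 - e^(t)/2) - log(2)
D[K](t) = -e^(t)/(e^(t) - 2)

κ_1 = D[K](0) = 1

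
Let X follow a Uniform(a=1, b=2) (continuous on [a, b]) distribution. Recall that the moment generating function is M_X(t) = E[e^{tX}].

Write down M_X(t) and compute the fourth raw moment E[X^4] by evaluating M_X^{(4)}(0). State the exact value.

E[X^4] = D^4[M](0) = 31/5

M_X(t) = (e^(2*t) - e^(t))/t
D^4[M](t) = (16*t^4*e^(2*t) - t^4*e^(t) - 32*t^3*e^(2*t) + 4*t^3*e^(t) + 48*t^2*e^(2*t) - 12*t^2*e^(t) - 48*t*e^(2*t) + 24*t*e^(t) + 24*e^(2*t) - 24*e^(t))/t^5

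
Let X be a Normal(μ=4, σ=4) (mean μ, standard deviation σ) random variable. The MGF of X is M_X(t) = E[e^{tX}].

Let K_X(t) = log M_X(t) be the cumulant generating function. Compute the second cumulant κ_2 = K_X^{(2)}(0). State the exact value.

κ_2 = D^2[K](0) = 16

M_X(t) = e^(8*t^2 + 4*t)
K_X(t) = log M_X(t) = 8*t^2 + 4*t
D^2[K](t) = 16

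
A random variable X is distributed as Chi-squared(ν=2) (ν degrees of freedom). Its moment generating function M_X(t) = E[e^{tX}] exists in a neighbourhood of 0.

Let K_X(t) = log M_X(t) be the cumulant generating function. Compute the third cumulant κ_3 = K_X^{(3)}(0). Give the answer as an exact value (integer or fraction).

κ_3 = D^3[K](0) = 16

M_X(t) = 1/(1 - 2*t)
K_X(t) = log M_X(t) = -log(1 - 2*t)
D^3[K](t) = -16/(8*t^3 - 12*t^2 + 6*t - 1)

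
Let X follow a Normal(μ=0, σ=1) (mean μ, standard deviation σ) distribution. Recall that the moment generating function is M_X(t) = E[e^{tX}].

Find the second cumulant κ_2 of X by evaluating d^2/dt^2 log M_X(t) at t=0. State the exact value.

κ_2 = K^(2)(0) = 1

M_X(t) = e^(t^2/2)
K_X(t) = log M_X(t) = t^2/2
K^(2)(t) = 1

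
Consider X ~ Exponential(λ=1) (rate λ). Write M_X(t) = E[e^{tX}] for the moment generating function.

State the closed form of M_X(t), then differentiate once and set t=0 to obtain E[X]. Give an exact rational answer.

M_X(t) = 1/(1 - t)
M^(1)(t) = 1/(t^2 - 2*t + 1)

E[X] = M^(1)(0) = 1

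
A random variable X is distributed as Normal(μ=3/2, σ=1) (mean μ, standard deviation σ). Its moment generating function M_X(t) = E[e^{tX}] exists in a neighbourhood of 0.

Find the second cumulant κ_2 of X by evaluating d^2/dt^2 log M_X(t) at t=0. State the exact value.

κ_2 = K^(2)(0) = 1

M_X(t) = e^(t^2/2 + 3*t/2)
K_X(t) = log M_X(t) = t^2/2 + 3*t/2
K^(2)(t) = 1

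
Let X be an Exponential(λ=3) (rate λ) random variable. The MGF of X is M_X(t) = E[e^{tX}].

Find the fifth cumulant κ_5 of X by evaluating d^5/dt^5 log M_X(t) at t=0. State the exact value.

κ_5 = d^5K/dt^5 |_{t=0} = 8/81

M_X(t) = 3/(3 - t)
K_X(t) = log M_X(t) = -log(3 - t) + log(3)
dK/dt = -1/(t - 3)
d^2K/dt^2 = 1/(t^2 - 6*t + 9)
d^3K/dt^3 = -2/(t^3 - 9*t^2 + 27*t - 27)
d^4K/dt^4 = 6/(t^4 - 12*t^3 + 54*t^2 - 108*t + 81)
d^5K/dt^5 = -24/(t^5 - 15*t^4 + 90*t^3 - 270*t^2 + 405*t - 243)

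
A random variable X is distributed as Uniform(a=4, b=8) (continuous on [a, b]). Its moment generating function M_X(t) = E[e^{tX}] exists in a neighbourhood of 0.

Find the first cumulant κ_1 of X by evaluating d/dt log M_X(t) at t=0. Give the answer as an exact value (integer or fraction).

κ_1 = K^(1)(0) = 6

M_X(t) = (e^(8*t) - e^(4*t))/(4*t)
K_X(t) = log M_X(t) = -log(t) + log(e^(8*t) - e^(4*t)) - 2*log(2)
K^(1)(t) = (8*t*e^(4*t) - 4*t - e^(4*t) + 1)/(t*e^(4*t) - t)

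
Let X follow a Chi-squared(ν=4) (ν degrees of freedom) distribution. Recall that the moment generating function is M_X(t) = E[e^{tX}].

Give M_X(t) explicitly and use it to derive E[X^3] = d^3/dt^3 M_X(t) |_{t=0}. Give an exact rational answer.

M_X(t) = (1 - 2*t)^(-2)
M′(t) = -4/(8*t^3 - 12*t^2 + 6*t - 1)
M′′(t) = 24/(16*t^4 - 32*t^3 + 24*t^2 - 8*t + 1)
M′′′(t) = -192/(32*t^5 - 80*t^4 + 80*t^3 - 40*t^2 + 10*t - 1)

E[X^3] = M′′′(0) = 192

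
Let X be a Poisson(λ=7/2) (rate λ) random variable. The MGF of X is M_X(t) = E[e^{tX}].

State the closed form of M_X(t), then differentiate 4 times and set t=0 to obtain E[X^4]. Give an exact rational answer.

M_X(t) = e^(7*e^(t)/2 - 7/2)
M′(t) = 7*e^(-7/2)*e^(t)*e^(7*e^(t)/2)/2
M′′(t) = (49*e^(2*t)*e^(7*e^(t)/2) + 14*e^(t)*e^(7*e^(t)/2))*e^(-7/2)/4
M′′′(t) = (343*e^(3*t)*e^(7*e^(t)/2) + 294*e^(2*t)*e^(7*e^(t)/2) + 28*e^(t)*e^(7*e^(t)/2))*e^(-7/2)/8
M′′′′(t) = (2401*e^(4*t)*e^(7*e^(t)/2) + 4116*e^(3*t)*e^(7*e^(t)/2) + 1372*e^(2*t)*e^(7*e^(t)/2) + 56*e^(t)*e^(7*e^(t)/2))*e^(-7/2)/16

E[X^4] = M′′′′(0) = 7945/16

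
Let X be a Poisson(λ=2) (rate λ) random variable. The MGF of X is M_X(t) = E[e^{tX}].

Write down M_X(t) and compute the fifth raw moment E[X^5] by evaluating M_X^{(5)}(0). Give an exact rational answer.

M_X(t) = e^(2*e^(t) - 2)
M^(5)(t) = (32*e^(5*t)*e^(2*e^(t)) + 160*e^(4*t)*e^(2*e^(t)) + 200*e^(3*t)*e^(2*e^(t)) + 60*e^(2*t)*e^(2*e^(t)) + 2*e^(t)*e^(2*e^(t)))*e^(-2)

E[X^5] = M^(5)(0) = 454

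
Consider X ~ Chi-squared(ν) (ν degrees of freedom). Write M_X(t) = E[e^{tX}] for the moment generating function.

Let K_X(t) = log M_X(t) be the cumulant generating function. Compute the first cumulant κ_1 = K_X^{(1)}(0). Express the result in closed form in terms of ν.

κ_1 = K^(1)(0) = ν

M_X(t) = (1 - 2*t)^(-ν/2)
K_X(t) = log M_X(t) = -ν*log(1 - 2*t)/2
K^(1)(t) = -ν/(2*t - 1)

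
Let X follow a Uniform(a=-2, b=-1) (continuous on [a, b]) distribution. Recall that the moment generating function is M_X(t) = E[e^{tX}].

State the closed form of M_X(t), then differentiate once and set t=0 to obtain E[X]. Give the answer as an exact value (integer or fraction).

E[X] = dM/dt |_{t=0} = -3/2

M_X(t) = (e^(-t) - e^(-2*t))/t
dM/dt = (-t*e^(t) + 2*t - e^(t) + 1)*e^(-2*t)/t^2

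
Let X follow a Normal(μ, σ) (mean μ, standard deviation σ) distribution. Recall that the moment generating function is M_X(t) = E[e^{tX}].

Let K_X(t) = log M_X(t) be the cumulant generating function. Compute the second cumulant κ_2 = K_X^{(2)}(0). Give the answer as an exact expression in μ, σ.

M_X(t) = e^(μ*t + σ^2*t^2/2)
K_X(t) = log M_X(t) = μ*t + σ^2*t^2/2
K^(2)(t) = σ^2

κ_2 = K^(2)(0) = σ^2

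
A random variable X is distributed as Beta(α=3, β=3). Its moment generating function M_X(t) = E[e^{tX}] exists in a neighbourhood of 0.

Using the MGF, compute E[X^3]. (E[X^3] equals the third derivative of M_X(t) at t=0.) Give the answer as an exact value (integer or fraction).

M_X(t) = ₁F₁(3; 6; t)
D^3[M](t) = 5*₁F₁(6; 9; t)/28

E[X^3] = D^3[M](0) = 5/28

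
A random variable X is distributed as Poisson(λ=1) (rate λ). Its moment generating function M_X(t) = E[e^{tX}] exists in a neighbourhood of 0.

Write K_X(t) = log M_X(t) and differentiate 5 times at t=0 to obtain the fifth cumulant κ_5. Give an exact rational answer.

M_X(t) = e^(e^(t) - 1)
K_X(t) = log M_X(t) = e^(t) - 1
K^(5)(t) = e^(t)

κ_5 = K^(5)(0) = 1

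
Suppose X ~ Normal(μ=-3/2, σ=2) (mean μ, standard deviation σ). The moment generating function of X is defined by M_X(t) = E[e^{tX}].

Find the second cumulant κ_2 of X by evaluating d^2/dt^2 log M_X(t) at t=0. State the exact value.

κ_2 = K′′(0) = 4

M_X(t) = e^(2*t^2 - 3*t/2)
K_X(t) = log M_X(t) = 2*t^2 - 3*t/2
K′(t) = 4*t - 3/2
K′′(t) = 4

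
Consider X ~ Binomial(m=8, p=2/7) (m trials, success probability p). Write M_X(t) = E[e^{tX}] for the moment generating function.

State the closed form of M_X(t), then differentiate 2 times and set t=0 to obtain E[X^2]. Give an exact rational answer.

M_X(t) = (2*e^(t)/7 + 5/7)^8

E[X^2] = M^(2)(0) = 48/7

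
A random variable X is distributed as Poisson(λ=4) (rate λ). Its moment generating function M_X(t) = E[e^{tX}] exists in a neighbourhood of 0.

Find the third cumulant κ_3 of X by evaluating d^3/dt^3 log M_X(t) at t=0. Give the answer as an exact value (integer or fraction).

κ_3 = K^(3)(0) = 4

M_X(t) = e^(4*e^(t) - 4)
K_X(t) = log M_X(t) = 4*e^(t) - 4
K^(3)(t) = 4*e^(t)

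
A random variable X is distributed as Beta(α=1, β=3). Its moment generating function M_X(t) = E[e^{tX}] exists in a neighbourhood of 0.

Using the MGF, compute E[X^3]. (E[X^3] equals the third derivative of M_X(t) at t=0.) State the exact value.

M_X(t) = ₁F₁(1; 4; t)
M′(t) = ₁F₁(2; 5; t)/4
M′′(t) = ₁F₁(3; 6; t)/10
M′′′(t) = ₁F₁(4; 7; t)/20

E[X^3] = M′′′(0) = 1/20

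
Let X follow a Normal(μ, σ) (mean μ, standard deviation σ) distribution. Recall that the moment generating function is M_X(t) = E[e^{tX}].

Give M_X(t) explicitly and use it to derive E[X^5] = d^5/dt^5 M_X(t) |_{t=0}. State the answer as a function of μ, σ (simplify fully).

E[X^5] = M′′′′′(0) = μ*(μ^4 + 10*μ^2*σ^2 + 15*σ^4)

M_X(t) = e^(μ*t + σ^2*t^2/2)
M′(t) = μ*e^(μ*t)*e^(σ^2*t^2/2) + σ^2*t*e^(μ*t)*e^(σ^2*t^2/2)
M′′(t) = μ^2*e^(μ*t)*e^(σ^2*t^2/2) + 2*μ*σ^2*t*e^(μ*t)*e^(σ^2*t^2/2) + σ^4*t^2*e^(μ*t)*e^(σ^2*t^2/2) + σ^2*e^(μ*t)*e^(σ^2*t^2/2)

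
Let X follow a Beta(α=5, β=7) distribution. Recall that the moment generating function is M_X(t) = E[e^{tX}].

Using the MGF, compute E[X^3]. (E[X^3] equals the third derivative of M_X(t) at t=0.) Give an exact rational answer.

E[X^3] = d^3M/dt^3 |_{t=0} = 5/52

M_X(t) = ₁F₁(5; 12; t)
dM/dt = 5*₁F₁(6; 13; t)/12
d^2M/dt^2 = 5*₁F₁(7; 14; t)/26
d^3M/dt^3 = 5*₁F₁(8; 15; t)/52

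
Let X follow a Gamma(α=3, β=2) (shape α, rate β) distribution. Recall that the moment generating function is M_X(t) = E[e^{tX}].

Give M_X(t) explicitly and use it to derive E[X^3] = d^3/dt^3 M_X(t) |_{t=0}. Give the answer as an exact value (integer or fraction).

M_X(t) = 8/(2 - t)^3
D^3[M](t) = 480/(t^6 - 12*t^5 + 60*t^4 - 160*t^3 + 240*t^2 - 192*t + 64)

E[X^3] = D^3[M](0) = 15/2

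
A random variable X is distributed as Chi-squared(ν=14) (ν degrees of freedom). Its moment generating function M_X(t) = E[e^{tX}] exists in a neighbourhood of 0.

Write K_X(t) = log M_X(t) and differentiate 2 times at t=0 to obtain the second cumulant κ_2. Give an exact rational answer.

M_X(t) = (1 - 2*t)^(-7)
K_X(t) = log M_X(t) = -7*log(1 - 2*t)
dK/dt = -14/(2*t - 1)
d^2K/dt^2 = 28/(4*t^2 - 4*t + 1)

κ_2 = d^2K/dt^2 |_{t=0} = 28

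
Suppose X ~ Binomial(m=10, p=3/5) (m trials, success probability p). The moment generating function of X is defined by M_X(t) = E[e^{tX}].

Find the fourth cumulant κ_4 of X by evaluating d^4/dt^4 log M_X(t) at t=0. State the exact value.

M_X(t) = (3*e^(t)/5 + 2/5)^10
K_X(t) = log M_X(t) = 10*log(3*e^(t)/5 + 2/5)
D^4[K](t) = (540*e^(3*t) - 1440*e^(2*t) + 240*e^(t))/(81*e^(4*t) + 216*e^(3*t) + 216*e^(2*t) + 96*e^(t) + 16)

κ_4 = D^4[K](0) = -132/125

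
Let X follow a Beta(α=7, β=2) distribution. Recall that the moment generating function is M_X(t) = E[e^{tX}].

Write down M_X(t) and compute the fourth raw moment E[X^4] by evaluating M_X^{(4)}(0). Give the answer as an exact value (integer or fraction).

M_X(t) = ₁F₁(7; 9; t)
dM/dt = 7*₁F₁(8; 10; t)/9
d^2M/dt^2 = 28*₁F₁(9; 11; t)/45
d^3M/dt^3 = 28*₁F₁(10; 12; t)/55
d^4M/dt^4 = 14*₁F₁(11; 13; t)/33

E[X^4] = d^4M/dt^4 |_{t=0} = 14/33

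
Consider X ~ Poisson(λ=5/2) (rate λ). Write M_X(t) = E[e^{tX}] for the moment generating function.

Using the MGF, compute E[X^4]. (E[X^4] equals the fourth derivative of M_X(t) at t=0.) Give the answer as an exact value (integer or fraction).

M_X(t) = e^(5*e^(t)/2 - 5/2)
D^4[M](t) = (625*e^(4*t)*e^(5*e^(t)/2) + 1500*e^(3*t)*e^(5*e^(t)/2) + 700*e^(2*t)*e^(5*e^(t)/2) + 40*e^(t)*e^(5*e^(t)/2))*e^(-5/2)/16

E[X^4] = D^4[M](0) = 2865/16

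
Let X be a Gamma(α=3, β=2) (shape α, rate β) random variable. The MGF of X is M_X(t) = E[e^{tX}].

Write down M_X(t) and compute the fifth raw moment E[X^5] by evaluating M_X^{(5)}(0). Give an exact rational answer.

M_X(t) = 8/(2 - t)^3
dM/dt = 24/(t^4 - 8*t^3 + 24*t^2 - 32*t + 16)
d^2M/dt^2 = -96/(t^5 - 10*t^4 + 40*t^3 - 80*t^2 + 80*t - 32)
d^3M/dt^3 = 480/(t^6 - 12*t^5 + 60*t^4 - 160*t^3 + 240*t^2 - 192*t + 64)
d^4M/dt^4 = -2880/(t^7 - 14*t^6 + 84*t^5 - 280*t^4 + 560*t^3 - 672*t^2 + 448*t - 128)
d^5M/dt^5 = 20160/(t^8 - 16*t^7 + 112*t^6 - 448*t^5 + 1120*t^4 - 1792*t^3 + 1792*t^2 - 1024*t + 256)

E[X^5] = d^5M/dt^5 |_{t=0} = 315/4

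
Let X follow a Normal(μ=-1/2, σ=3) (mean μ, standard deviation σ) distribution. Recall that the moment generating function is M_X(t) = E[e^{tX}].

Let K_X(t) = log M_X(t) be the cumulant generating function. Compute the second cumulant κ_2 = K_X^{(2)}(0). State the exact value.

κ_2 = d^2K/dt^2 |_{t=0} = 9

M_X(t) = e^(9*t^2/2 - t/2)
K_X(t) = log M_X(t) = 9*t^2/2 - t/2
dK/dt = 9*t - 1/2
d^2K/dt^2 = 9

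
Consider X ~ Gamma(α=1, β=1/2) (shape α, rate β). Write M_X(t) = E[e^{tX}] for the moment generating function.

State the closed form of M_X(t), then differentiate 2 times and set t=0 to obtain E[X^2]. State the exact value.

E[X^2] = M′′(0) = 8

M_X(t) = 1/(2*(1/2 - t))
M′(t) = 2/(4*t^2 - 4*t + 1)
M′′(t) = -8/(8*t^3 - 12*t^2 + 6*t - 1)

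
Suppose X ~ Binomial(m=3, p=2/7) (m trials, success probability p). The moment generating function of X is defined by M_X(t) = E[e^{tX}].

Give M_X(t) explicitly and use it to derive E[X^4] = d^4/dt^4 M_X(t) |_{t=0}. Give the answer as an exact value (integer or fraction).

M_X(t) = (2*e^(t)/7 + 5/7)^3
M^(4)(t) = 648*e^(3*t)/343 + 960*e^(2*t)/343 + 150*e^(t)/343

E[X^4] = M^(4)(0) = 1758/343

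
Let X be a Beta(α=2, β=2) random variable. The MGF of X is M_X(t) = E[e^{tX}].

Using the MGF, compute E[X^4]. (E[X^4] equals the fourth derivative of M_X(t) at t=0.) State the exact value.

M_X(t) = ₁F₁(2; 4; t)
D^4[M](t) = ₁F₁(6; 8; t)/7

E[X^4] = D^4[M](0) = 1/7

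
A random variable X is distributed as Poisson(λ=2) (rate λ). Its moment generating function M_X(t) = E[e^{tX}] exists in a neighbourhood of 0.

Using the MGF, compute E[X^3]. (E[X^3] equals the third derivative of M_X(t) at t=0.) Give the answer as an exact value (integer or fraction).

E[X^3] = d^3M/dt^3 |_{t=0} = 22

M_X(t) = e^(2*e^(t) - 2)
dM/dt = 2*e^(-2)*e^(t)*e^(2*e^(t))
d^2M/dt^2 = (4*e^(2*t)*e^(2*e^(t)) + 2*e^(t)*e^(2*e^(t)))*e^(-2)
d^3M/dt^3 = (8*e^(3*t)*e^(2*e^(t)) + 12*e^(2*t)*e^(2*e^(t)) + 2*e^(t)*e^(2*e^(t)))*e^(-2)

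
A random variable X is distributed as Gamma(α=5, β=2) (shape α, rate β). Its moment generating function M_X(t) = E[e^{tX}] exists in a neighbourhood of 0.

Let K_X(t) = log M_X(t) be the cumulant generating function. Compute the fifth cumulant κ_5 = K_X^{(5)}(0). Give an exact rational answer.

M_X(t) = 32/(2 - t)^5
K_X(t) = log M_X(t) = -5*log(2 - t) + 5*log(2)
K^(5)(t) = -120/(t^5 - 10*t^4 + 40*t^3 - 80*t^2 + 80*t - 32)

κ_5 = K^(5)(0) = 15/4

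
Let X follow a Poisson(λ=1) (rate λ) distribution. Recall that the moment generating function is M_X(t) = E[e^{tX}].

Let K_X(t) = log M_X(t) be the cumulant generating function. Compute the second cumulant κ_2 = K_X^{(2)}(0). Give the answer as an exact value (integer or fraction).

κ_2 = d^2K/dt^2 |_{t=0} = 1

M_X(t) = e^(e^(t) - 1)
K_X(t) = log M_X(t) = e^(t) - 1
dK/dt = e^(t)
d^2K/dt^2 = e^(t)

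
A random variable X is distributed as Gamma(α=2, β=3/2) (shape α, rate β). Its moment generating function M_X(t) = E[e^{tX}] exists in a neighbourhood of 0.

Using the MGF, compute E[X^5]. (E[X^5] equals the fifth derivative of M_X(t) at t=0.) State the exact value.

M_X(t) = 9/(4*(3/2 - t)^2)
M′(t) = -36/(8*t^3 - 36*t^2 + 54*t - 27)
M′′(t) = 216/(16*t^4 - 96*t^3 + 216*t^2 - 216*t + 81)
M′′′(t) = -1728/(32*t^5 - 240*t^4 + 720*t^3 - 1080*t^2 + 810*t - 243)
M′′′′(t) = 17280/(64*t^6 - 576*t^5 + 2160*t^4 - 4320*t^3 + 4860*t^2 - 2916*t + 729)
M′′′′′(t) = -207360/(128*t^7 - 1344*t^6 + 6048*t^5 - 15120*t^4 + 22680*t^3 - 20412*t^2 + 10206*t - 2187)

E[X^5] = M′′′′′(0) = 2560/27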